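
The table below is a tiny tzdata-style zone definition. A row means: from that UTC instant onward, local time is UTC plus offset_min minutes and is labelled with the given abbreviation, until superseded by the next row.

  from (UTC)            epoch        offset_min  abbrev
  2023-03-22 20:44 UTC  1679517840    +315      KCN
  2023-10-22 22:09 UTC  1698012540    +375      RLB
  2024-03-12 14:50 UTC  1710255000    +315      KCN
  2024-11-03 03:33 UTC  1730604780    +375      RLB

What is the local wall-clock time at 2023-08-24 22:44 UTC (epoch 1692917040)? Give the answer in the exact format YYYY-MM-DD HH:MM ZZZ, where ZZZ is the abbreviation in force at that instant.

2023-08-25 03:59 KCN

Query: 2023-08-24 22:44 UTC
Rule 1/4 (KCN, +05:15): 2023-03-22 20:44 UTC ≤ query < 2023-10-22 22:09 UTC
22·60 + 44 + 315 = 1679 min
1679 = 1·1440 + 239; 239 = 3·60 + 59 → 03:59, 2023-08-24 + 1 day = 2023-08-25
→ 2023-08-25 03:59 KCN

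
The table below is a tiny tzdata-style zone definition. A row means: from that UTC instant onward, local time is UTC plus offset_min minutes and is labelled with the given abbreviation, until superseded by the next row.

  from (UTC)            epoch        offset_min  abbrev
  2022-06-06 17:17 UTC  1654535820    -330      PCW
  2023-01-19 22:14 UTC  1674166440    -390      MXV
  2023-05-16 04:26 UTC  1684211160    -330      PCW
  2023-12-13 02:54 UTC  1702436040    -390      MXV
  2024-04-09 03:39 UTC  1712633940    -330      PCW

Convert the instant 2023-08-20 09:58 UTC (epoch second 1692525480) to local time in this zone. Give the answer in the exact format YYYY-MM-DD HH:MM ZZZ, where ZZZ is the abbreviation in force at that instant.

2023-08-20 04:28 PCW

Query: 2023-08-20 09:58 UTC
Rule 3/5 (PCW, -05:30): 2023-05-16 04:26 UTC ≤ query < 2023-12-13 02:54 UTC
9·60 + 58 - 330 = 268 min
268 = 0·1440 + 268; 268 = 4·60 + 28 → 04:28, same day
→ 2023-08-20 04:28 PCW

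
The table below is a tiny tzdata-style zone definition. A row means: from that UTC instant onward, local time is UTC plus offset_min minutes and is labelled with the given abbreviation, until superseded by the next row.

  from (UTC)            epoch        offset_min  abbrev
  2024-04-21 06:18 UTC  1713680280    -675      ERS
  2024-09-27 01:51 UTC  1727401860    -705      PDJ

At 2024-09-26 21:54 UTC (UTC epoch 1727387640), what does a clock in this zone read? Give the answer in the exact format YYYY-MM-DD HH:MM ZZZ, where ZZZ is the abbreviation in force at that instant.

Query: 2024-09-26 21:54 UTC
Rule 1/2 (ERS, -11:15): 2024-04-21 06:18 UTC ≤ query < 2024-09-27 01:51 UTC
21·60 + 54 - 675 = 639 min
639 = 0·1440 + 639; 639 = 10·60 + 39 → 10:39, same day
→ 2024-09-26 10:39 ERS

2024-09-26 10:39 ERS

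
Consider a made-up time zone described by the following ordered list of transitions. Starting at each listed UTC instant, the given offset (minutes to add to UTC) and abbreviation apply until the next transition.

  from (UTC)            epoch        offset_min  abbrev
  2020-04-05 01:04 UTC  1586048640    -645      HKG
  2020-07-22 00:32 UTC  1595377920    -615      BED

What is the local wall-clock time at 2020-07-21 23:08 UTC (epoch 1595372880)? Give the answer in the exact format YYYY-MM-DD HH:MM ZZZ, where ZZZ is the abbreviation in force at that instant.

2020-07-21 12:23 HKG

Query: 2020-07-21 23:08 UTC
Rule 1/2 (HKG, -10:45): 2020-04-05 01:04 UTC ≤ query < 2020-07-22 00:32 UTC
23·60 + 8 - 645 = 743 min
743 = 0·1440 + 743; 743 = 12·60 + 23 → 12:23, same day
→ 2020-07-21 12:23 HKG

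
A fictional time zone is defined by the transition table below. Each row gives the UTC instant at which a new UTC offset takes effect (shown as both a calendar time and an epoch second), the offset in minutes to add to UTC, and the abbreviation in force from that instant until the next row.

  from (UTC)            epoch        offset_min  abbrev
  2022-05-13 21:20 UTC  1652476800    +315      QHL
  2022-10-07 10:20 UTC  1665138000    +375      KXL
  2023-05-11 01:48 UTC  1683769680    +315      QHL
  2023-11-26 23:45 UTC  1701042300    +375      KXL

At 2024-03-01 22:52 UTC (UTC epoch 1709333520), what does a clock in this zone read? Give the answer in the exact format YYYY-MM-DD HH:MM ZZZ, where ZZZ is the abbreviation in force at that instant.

Query: 2024-03-01 22:52 UTC
Rule 4/4 (KXL, +06:15): 2023-11-26 23:45 UTC ≤ query < +∞
22·60 + 52 + 375 = 1747 min
1747 = 1·1440 + 307; 307 = 5·60 + 7 → 05:07, 2024-03-01 + 1 day = 2024-03-02
→ 2024-03-02 05:07 KXL

2024-03-02 05:07 KXL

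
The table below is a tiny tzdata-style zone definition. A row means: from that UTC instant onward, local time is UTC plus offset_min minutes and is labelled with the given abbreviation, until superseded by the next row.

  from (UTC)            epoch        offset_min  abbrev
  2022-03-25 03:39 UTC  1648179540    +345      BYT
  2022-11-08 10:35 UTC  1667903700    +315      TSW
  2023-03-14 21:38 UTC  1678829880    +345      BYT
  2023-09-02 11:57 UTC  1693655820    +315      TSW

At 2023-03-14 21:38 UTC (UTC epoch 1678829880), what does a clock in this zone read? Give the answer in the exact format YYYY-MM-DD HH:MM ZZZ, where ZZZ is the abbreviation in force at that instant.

Query: 2023-03-14 21:38 UTC
Rule 3/4 (BYT, +05:45): 2023-03-14 21:38 UTC ≤ query < 2023-09-02 11:57 UTC
21·60 + 38 + 345 = 1643 min
1643 = 1·1440 + 203; 203 = 3·60 + 23 → 03:23, 2023-03-14 + 1 day = 2023-03-15
→ 2023-03-15 03:23 BYT

2023-03-15 03:23 BYT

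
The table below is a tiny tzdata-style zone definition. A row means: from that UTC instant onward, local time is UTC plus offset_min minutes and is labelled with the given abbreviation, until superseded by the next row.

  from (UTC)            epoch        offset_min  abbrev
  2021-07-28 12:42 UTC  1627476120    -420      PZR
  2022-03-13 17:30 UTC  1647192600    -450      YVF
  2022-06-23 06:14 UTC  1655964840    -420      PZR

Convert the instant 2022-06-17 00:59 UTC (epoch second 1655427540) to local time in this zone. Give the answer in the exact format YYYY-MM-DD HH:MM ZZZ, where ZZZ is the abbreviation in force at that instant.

Query: 2022-06-17 00:59 UTC
Rule 2/3 (YVF, -07:30): 2022-03-13 17:30 UTC ≤ query < 2022-06-23 06:14 UTC
0·60 + 59 - 450 = -391 min
-391 = -1·1440 + 1049; 1049 = 17·60 + 29 → 17:29, 2022-06-17 - 1 day = 2022-06-16
→ 2022-06-16 17:29 YVF

2022-06-16 17:29 YVF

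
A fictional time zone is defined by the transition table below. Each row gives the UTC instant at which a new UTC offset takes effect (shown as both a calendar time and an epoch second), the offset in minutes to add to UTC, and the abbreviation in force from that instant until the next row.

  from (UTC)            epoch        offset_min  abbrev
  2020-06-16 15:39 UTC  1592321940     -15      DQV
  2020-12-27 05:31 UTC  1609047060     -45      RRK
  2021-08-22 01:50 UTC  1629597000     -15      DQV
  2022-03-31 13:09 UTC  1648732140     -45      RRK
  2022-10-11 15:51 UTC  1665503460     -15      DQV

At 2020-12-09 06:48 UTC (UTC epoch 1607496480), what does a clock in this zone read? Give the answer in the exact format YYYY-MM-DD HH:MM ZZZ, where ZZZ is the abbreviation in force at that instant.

2020-12-09 06:33 DQV

Query: 2020-12-09 06:48 UTC
Rule 1/5 (DQV, -00:15): 2020-06-16 15:39 UTC ≤ query < 2020-12-27 05:31 UTC
6·60 + 48 - 15 = 393 min
393 = 0·1440 + 393; 393 = 6·60 + 33 → 06:33, same day
→ 2020-12-09 06:33 DQV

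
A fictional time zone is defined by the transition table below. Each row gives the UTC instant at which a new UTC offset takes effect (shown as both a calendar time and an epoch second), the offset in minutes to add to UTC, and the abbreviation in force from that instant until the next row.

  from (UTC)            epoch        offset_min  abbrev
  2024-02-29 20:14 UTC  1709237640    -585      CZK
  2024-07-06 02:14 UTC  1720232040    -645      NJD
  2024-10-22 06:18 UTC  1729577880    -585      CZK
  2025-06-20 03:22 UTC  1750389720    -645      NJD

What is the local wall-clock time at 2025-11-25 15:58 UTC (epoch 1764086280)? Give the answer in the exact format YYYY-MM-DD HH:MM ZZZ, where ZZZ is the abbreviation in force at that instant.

2025-11-25 05:13 NJD

Query: 2025-11-25 15:58 UTC
Rule 4/4 (NJD, -10:45): 2025-06-20 03:22 UTC ≤ query < +∞
15·60 + 58 - 645 = 313 min
313 = 0·1440 + 313; 313 = 5·60 + 13 → 05:13, same day
→ 2025-11-25 05:13 NJD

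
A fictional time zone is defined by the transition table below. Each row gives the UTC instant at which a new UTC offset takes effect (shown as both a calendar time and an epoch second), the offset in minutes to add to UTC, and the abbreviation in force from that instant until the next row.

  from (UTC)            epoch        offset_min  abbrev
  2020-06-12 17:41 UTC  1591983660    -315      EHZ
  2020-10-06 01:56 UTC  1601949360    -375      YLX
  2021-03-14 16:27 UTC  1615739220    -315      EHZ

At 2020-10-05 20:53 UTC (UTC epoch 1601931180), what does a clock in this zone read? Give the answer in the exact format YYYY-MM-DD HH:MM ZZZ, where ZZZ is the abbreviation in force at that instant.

2020-10-05 15:38 EHZ

Query: 2020-10-05 20:53 UTC
Rule 1/3 (EHZ, -05:15): 2020-06-12 17:41 UTC ≤ query < 2020-10-06 01:56 UTC
20·60 + 53 - 315 = 938 min
938 = 0·1440 + 938; 938 = 15·60 + 38 → 15:38, same day
→ 2020-10-05 15:38 EHZ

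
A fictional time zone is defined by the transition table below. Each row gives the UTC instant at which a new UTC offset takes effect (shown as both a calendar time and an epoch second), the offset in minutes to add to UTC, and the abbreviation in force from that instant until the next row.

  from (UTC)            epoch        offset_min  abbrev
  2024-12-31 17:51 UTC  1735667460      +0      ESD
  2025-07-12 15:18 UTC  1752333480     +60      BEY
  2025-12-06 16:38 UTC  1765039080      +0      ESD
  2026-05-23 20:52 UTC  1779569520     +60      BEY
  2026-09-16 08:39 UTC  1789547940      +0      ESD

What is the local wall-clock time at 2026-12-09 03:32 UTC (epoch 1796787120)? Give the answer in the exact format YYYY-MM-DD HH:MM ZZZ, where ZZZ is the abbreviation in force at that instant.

2026-12-09 03:32 ESD

Query: 2026-12-09 03:32 UTC
Rule 5/5 (ESD, +00:00): 2026-09-16 08:39 UTC ≤ query < +∞
3·60 + 32 + 0 = 212 min
212 = 0·1440 + 212; 212 = 3·60 + 32 → 03:32, same day
→ 2026-12-09 03:32 ESD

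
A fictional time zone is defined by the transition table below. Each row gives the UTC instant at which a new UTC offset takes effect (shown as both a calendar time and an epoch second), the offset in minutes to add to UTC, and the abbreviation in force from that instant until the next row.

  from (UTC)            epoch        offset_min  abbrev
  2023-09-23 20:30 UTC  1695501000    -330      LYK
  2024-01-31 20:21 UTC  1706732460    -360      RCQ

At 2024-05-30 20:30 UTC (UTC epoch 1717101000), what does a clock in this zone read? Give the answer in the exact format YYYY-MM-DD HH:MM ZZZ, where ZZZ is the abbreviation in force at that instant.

2024-05-30 14:30 RCQ

Query: 2024-05-30 20:30 UTC
Rule 2/2 (RCQ, -06:00): 2024-01-31 20:21 UTC ≤ query < +∞
20·60 + 30 - 360 = 870 min
870 = 0·1440 + 870; 870 = 14·60 + 30 → 14:30, same day
→ 2024-05-30 14:30 RCQ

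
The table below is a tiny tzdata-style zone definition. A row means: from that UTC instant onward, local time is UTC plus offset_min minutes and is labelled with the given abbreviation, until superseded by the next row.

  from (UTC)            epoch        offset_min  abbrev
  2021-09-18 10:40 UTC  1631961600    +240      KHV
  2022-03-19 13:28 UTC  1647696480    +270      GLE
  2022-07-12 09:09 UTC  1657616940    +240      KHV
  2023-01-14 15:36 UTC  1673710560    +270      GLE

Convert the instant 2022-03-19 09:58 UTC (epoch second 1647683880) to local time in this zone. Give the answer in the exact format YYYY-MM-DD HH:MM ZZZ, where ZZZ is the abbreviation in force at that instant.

Query: 2022-03-19 09:58 UTC
Rule 1/4 (KHV, +04:00): 2021-09-18 10:40 UTC ≤ query < 2022-03-19 13:28 UTC
9·60 + 58 + 240 = 838 min
838 = 0·1440 + 838; 838 = 13·60 + 58 → 13:58, same day
→ 2022-03-19 13:58 KHV

2022-03-19 13:58 KHV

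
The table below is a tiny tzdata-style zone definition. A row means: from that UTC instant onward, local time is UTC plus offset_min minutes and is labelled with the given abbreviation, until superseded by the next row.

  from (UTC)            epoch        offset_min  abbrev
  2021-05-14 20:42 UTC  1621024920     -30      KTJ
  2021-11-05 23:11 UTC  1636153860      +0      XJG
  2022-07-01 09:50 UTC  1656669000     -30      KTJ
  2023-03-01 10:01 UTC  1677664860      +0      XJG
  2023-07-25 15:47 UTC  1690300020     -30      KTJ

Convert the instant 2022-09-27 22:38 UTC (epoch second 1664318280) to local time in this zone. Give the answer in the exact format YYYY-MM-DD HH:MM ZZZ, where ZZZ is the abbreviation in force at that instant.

Query: 2022-09-27 22:38 UTC
Rule 3/5 (KTJ, -00:30): 2022-07-01 09:50 UTC ≤ query < 2023-03-01 10:01 UTC
22·60 + 38 - 30 = 1328 min
1328 = 0·1440 + 1328; 1328 = 22·60 + 8 → 22:08, same day
→ 2022-09-27 22:08 KTJ

2022-09-27 22:08 KTJ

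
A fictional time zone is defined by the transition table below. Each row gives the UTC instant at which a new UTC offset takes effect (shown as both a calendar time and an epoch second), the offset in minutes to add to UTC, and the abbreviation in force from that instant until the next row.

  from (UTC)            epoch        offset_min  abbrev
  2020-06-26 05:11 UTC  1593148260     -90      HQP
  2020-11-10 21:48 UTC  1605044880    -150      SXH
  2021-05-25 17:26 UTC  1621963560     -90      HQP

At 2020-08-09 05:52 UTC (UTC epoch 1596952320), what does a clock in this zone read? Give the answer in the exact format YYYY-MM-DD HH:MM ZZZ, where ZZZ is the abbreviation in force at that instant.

Query: 2020-08-09 05:52 UTC
Rule 1/3 (HQP, -01:30): 2020-06-26 05:11 UTC ≤ query < 2020-11-10 21:48 UTC
5·60 + 52 - 90 = 262 min
262 = 0·1440 + 262; 262 = 4·60 + 22 → 04:22, same day
→ 2020-08-09 04:22 HQP

2020-08-09 04:22 HQP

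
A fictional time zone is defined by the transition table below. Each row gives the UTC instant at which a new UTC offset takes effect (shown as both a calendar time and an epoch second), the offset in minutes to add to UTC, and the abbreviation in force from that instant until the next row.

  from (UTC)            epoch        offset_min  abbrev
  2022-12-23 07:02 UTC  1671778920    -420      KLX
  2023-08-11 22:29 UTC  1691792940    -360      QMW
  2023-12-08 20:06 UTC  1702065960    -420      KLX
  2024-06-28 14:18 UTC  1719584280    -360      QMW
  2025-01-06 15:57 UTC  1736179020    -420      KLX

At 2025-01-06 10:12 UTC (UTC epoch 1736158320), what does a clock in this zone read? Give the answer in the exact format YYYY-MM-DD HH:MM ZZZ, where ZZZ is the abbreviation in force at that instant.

Query: 2025-01-06 10:12 UTC
Rule 4/5 (QMW, -06:00): 2024-06-28 14:18 UTC ≤ query < 2025-01-06 15:57 UTC
10·60 + 12 - 360 = 252 min
252 = 0·1440 + 252; 252 = 4·60 + 12 → 04:12, same day
→ 2025-01-06 04:12 QMW

2025-01-06 04:12 QMW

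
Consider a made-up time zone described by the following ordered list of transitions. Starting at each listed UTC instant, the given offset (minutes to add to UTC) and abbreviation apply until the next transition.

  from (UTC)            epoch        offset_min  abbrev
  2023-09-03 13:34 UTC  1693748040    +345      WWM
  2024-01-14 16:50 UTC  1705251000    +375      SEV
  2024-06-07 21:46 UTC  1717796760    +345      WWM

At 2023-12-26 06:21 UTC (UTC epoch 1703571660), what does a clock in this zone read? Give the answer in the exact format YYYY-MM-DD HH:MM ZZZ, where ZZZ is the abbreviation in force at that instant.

Query: 2023-12-26 06:21 UTC
Rule 1/3 (WWM, +05:45): 2023-09-03 13:34 UTC ≤ query < 2024-01-14 16:50 UTC
6·60 + 21 + 345 = 726 min
726 = 0·1440 + 726; 726 = 12·60 + 6 → 12:06, same day
→ 2023-12-26 12:06 WWM

2023-12-26 12:06 WWM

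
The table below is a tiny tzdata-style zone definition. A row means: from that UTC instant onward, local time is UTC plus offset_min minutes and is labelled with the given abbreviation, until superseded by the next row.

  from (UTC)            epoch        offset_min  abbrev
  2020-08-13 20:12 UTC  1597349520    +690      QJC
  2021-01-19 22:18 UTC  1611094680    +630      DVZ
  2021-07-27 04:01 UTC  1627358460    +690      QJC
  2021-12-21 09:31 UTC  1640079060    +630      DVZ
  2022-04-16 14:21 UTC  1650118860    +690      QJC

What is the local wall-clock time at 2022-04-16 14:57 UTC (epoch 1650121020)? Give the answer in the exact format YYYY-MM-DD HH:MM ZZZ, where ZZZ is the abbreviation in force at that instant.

2022-04-17 02:27 QJC

Query: 2022-04-16 14:57 UTC
Rule 5/5 (QJC, +11:30): 2022-04-16 14:21 UTC ≤ query < +∞
14·60 + 57 + 690 = 1587 min
1587 = 1·1440 + 147; 147 = 2·60 + 27 → 02:27, 2022-04-16 + 1 day = 2022-04-17
→ 2022-04-17 02:27 QJC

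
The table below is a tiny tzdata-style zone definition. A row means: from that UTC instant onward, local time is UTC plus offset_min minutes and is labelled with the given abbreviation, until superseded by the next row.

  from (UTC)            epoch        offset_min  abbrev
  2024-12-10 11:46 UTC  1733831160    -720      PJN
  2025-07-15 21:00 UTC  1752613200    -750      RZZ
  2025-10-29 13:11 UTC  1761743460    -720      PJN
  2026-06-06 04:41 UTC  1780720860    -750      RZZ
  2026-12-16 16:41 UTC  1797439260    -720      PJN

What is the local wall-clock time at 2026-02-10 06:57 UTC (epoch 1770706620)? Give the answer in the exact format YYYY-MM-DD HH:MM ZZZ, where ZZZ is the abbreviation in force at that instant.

Query: 2026-02-10 06:57 UTC
Rule 3/5 (PJN, -12:00): 2025-10-29 13:11 UTC ≤ query < 2026-06-06 04:41 UTC
6·60 + 57 - 720 = -303 min
-303 = -1·1440 + 1137; 1137 = 18·60 + 57 → 18:57, 2026-02-10 - 1 day = 2026-02-09
→ 2026-02-09 18:57 PJN

2026-02-09 18:57 PJN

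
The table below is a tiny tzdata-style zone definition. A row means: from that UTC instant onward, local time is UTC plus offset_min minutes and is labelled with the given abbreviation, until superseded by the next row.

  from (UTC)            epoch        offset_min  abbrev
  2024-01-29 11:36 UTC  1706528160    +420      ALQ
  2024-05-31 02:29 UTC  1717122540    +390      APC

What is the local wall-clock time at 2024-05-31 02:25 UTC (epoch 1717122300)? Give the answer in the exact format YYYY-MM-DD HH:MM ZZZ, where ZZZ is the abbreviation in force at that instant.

Query: 2024-05-31 02:25 UTC
Rule 1/2 (ALQ, +07:00): 2024-01-29 11:36 UTC ≤ query < 2024-05-31 02:29 UTC
2·60 + 25 + 420 = 565 min
565 = 0·1440 + 565; 565 = 9·60 + 25 → 09:25, same day
→ 2024-05-31 09:25 ALQ

2024-05-31 09:25 ALQ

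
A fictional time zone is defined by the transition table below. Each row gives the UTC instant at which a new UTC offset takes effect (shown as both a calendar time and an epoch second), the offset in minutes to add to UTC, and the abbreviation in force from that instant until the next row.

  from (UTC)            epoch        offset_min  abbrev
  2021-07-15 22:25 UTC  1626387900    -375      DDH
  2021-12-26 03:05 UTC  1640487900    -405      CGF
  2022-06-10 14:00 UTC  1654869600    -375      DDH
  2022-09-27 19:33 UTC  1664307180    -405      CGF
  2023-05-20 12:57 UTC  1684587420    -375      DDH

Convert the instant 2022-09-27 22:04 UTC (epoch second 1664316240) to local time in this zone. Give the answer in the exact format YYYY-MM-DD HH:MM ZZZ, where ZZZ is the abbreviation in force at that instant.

2022-09-27 15:19 CGF

Query: 2022-09-27 22:04 UTC
Rule 4/5 (CGF, -06:45): 2022-09-27 19:33 UTC ≤ query < 2023-05-20 12:57 UTC
22·60 + 4 - 405 = 919 min
919 = 0·1440 + 919; 919 = 15·60 + 19 → 15:19, same day
→ 2022-09-27 15:19 CGF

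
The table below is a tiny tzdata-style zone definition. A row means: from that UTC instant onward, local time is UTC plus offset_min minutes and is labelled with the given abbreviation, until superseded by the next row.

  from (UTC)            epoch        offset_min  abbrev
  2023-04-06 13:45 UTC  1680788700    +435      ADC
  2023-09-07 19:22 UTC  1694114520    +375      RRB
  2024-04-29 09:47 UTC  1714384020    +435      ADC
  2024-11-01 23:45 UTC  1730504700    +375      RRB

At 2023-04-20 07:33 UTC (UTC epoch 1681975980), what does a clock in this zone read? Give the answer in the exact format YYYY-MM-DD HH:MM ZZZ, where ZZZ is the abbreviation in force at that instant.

2023-04-20 14:48 ADC

Query: 2023-04-20 07:33 UTC
Rule 1/4 (ADC, +07:15): 2023-04-06 13:45 UTC ≤ query < 2023-09-07 19:22 UTC
7·60 + 33 + 435 = 888 min
888 = 0·1440 + 888; 888 = 14·60 + 48 → 14:48, same day
→ 2023-04-20 14:48 ADC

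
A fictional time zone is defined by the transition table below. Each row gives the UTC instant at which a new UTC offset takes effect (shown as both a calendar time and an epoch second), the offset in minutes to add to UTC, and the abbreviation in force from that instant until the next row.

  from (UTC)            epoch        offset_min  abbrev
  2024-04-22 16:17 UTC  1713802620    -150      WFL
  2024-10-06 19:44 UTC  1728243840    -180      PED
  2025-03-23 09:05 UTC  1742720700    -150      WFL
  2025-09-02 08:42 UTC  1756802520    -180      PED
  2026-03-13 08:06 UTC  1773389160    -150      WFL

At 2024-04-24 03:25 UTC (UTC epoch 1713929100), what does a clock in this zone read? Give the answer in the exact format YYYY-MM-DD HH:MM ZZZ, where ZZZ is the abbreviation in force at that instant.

2024-04-24 00:55 WFL

Query: 2024-04-24 03:25 UTC
Rule 1/5 (WFL, -02:30): 2024-04-22 16:17 UTC ≤ query < 2024-10-06 19:44 UTC
3·60 + 25 - 150 = 55 min
55 = 0·1440 + 55; 55 = 0·60 + 55 → 00:55, same day
→ 2024-04-24 00:55 WFL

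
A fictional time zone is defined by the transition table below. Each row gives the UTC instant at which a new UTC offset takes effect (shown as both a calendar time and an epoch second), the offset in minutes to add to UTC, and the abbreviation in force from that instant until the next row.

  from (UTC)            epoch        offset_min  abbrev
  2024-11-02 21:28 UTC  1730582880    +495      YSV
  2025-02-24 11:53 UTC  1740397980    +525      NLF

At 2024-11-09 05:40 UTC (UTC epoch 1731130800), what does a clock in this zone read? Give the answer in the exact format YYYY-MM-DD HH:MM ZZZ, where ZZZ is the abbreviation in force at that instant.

Query: 2024-11-09 05:40 UTC
Rule 1/2 (YSV, +08:15): 2024-11-02 21:28 UTC ≤ query < 2025-02-24 11:53 UTC
5·60 + 40 + 495 = 835 min
835 = 0·1440 + 835; 835 = 13·60 + 55 → 13:55, same day
→ 2024-11-09 13:55 YSV

2024-11-09 13:55 YSV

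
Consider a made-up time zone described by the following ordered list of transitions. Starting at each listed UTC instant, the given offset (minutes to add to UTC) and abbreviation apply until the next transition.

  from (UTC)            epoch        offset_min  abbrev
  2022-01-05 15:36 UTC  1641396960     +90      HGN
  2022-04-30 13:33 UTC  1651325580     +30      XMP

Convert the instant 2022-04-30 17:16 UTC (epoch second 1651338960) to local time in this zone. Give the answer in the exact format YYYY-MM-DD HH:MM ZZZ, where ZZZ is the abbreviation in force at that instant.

2022-04-30 17:46 XMP

Query: 2022-04-30 17:16 UTC
Rule 2/2 (XMP, +00:30): 2022-04-30 13:33 UTC ≤ query < +∞
17·60 + 16 + 30 = 1066 min
1066 = 0·1440 + 1066; 1066 = 17·60 + 46 → 17:46, same day
→ 2022-04-30 17:46 XMP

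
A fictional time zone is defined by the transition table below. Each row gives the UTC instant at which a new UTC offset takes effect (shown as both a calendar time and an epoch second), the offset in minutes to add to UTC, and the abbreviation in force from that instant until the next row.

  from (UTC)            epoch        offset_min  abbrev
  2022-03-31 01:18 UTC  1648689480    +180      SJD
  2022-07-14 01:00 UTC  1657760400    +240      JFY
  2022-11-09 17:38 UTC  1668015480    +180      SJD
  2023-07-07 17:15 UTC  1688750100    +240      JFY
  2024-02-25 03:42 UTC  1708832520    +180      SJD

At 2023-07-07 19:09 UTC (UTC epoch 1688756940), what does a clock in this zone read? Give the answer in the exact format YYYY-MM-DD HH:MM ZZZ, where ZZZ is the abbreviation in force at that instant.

Query: 2023-07-07 19:09 UTC
Rule 4/5 (JFY, +04:00): 2023-07-07 17:15 UTC ≤ query < 2024-02-25 03:42 UTC
19·60 + 9 + 240 = 1389 min
1389 = 0·1440 + 1389; 1389 = 23·60 + 9 → 23:09, same day
→ 2023-07-07 23:09 JFY

2023-07-07 23:09 JFY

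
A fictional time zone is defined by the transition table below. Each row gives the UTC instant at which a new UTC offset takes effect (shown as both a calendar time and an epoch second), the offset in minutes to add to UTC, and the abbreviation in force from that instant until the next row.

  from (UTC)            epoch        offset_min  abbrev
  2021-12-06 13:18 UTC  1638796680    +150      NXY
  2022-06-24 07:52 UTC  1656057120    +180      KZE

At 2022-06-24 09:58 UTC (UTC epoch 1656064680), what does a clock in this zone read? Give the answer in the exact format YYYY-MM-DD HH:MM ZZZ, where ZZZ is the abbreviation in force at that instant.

2022-06-24 12:58 KZE

Query: 2022-06-24 09:58 UTC
Rule 2/2 (KZE, +03:00): 2022-06-24 07:52 UTC ≤ query < +∞
9·60 + 58 + 180 = 778 min
778 = 0·1440 + 778; 778 = 12·60 + 58 → 12:58, same day
→ 2022-06-24 12:58 KZE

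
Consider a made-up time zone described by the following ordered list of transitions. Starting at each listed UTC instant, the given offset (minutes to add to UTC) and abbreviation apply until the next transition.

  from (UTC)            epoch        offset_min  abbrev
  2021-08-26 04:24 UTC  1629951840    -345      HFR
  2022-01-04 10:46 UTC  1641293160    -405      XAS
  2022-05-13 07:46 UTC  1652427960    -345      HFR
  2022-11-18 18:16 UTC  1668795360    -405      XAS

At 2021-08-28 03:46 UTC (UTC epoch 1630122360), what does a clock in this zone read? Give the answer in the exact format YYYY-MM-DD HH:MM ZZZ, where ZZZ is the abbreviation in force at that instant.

Query: 2021-08-28 03:46 UTC
Rule 1/4 (HFR, -05:45): 2021-08-26 04:24 UTC ≤ query < 2022-01-04 10:46 UTC
3·60 + 46 - 345 = -119 min
-119 = -1·1440 + 1321; 1321 = 22·60 + 1 → 22:01, 2021-08-28 - 1 day = 2021-08-27
→ 2021-08-27 22:01 HFR

2021-08-27 22:01 HFR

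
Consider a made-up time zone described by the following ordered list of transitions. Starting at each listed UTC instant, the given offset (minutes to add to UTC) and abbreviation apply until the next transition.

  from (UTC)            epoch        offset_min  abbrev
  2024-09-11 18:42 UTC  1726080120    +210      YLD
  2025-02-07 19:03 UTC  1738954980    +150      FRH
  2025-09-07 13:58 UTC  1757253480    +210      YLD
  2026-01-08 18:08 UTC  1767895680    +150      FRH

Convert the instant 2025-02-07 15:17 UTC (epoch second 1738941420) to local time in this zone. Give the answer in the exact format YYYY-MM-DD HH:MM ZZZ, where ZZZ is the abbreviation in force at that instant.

Query: 2025-02-07 15:17 UTC
Rule 1/4 (YLD, +03:30): 2024-09-11 18:42 UTC ≤ query < 2025-02-07 19:03 UTC
15·60 + 17 + 210 = 1127 min
1127 = 0·1440 + 1127; 1127 = 18·60 + 47 → 18:47, same day
→ 2025-02-07 18:47 YLD

2025-02-07 18:47 YLD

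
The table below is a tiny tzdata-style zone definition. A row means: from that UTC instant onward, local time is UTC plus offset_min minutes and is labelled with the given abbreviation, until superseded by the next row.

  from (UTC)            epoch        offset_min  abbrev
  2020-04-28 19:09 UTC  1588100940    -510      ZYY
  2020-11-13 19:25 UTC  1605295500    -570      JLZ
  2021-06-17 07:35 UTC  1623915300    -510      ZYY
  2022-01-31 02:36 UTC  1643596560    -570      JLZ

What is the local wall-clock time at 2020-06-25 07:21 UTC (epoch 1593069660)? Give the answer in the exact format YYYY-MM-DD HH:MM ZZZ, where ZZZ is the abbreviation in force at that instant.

Query: 2020-06-25 07:21 UTC
Rule 1/4 (ZYY, -08:30): 2020-04-28 19:09 UTC ≤ query < 2020-11-13 19:25 UTC
7·60 + 21 - 510 = -69 min
-69 = -1·1440 + 1371; 1371 = 22·60 + 51 → 22:51, 2020-06-25 - 1 day = 2020-06-24
→ 2020-06-24 22:51 ZYY

2020-06-24 22:51 ZYY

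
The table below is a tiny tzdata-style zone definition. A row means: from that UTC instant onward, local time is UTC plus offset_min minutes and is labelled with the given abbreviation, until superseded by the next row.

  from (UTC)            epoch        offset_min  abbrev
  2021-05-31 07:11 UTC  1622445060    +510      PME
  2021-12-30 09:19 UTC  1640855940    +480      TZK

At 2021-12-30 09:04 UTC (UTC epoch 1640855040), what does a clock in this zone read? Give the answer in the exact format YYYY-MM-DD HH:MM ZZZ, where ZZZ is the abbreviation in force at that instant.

2021-12-30 17:34 PME

Query: 2021-12-30 09:04 UTC
Rule 1/2 (PME, +08:30): 2021-05-31 07:11 UTC ≤ query < 2021-12-30 09:19 UTC
9·60 + 4 + 510 = 1054 min
1054 = 0·1440 + 1054; 1054 = 17·60 + 34 → 17:34, same day
→ 2021-12-30 17:34 PME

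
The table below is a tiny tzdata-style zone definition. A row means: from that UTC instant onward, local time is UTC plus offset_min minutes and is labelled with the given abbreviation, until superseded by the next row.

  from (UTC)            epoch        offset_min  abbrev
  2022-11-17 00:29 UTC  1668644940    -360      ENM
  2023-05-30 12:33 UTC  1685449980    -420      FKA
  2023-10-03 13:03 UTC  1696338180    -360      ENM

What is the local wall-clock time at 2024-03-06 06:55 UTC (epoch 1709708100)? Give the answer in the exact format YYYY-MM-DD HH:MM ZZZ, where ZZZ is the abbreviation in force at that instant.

2024-03-06 00:55 ENM

Query: 2024-03-06 06:55 UTC
Rule 3/3 (ENM, -06:00): 2023-10-03 13:03 UTC ≤ query < +∞
6·60 + 55 - 360 = 55 min
55 = 0·1440 + 55; 55 = 0·60 + 55 → 00:55, same day
→ 2024-03-06 00:55 ENM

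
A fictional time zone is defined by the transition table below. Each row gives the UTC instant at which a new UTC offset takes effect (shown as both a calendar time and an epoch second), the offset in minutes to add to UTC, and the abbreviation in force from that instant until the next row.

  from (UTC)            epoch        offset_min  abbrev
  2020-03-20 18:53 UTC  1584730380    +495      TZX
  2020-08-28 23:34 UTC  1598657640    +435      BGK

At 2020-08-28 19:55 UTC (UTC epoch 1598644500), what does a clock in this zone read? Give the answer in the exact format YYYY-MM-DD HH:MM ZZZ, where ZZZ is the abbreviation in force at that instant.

2020-08-29 04:10 TZX

Query: 2020-08-28 19:55 UTC
Rule 1/2 (TZX, +08:15): 2020-03-20 18:53 UTC ≤ query < 2020-08-28 23:34 UTC
19·60 + 55 + 495 = 1690 min
1690 = 1·1440 + 250; 250 = 4·60 + 10 → 04:10, 2020-08-28 + 1 day = 2020-08-29
→ 2020-08-29 04:10 TZX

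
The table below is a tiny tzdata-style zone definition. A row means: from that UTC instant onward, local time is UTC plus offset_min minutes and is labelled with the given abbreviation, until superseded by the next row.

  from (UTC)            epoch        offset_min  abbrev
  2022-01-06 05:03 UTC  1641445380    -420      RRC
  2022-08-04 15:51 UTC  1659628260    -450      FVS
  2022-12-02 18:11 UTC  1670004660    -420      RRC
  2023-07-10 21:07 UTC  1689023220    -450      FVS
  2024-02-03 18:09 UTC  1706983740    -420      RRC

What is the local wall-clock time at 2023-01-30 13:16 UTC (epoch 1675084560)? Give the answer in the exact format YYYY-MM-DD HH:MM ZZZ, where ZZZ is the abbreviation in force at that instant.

2023-01-30 06:16 RRC

Query: 2023-01-30 13:16 UTC
Rule 3/5 (RRC, -07:00): 2022-12-02 18:11 UTC ≤ query < 2023-07-10 21:07 UTC
13·60 + 16 - 420 = 376 min
376 = 0·1440 + 376; 376 = 6·60 + 16 → 06:16, same day
→ 2023-01-30 06:16 RRC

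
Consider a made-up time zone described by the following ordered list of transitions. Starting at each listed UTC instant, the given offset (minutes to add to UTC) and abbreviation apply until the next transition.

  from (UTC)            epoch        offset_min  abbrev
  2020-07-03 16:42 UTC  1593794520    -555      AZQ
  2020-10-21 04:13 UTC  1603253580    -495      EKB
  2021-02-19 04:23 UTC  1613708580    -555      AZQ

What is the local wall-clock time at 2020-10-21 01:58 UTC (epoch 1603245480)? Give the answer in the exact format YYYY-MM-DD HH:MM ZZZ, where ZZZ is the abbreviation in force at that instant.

2020-10-20 16:43 AZQ

Query: 2020-10-21 01:58 UTC
Rule 1/3 (AZQ, -09:15): 2020-07-03 16:42 UTC ≤ query < 2020-10-21 04:13 UTC
1·60 + 58 - 555 = -437 min
-437 = -1·1440 + 1003; 1003 = 16·60 + 43 → 16:43, 2020-10-21 - 1 day = 2020-10-20
→ 2020-10-20 16:43 AZQ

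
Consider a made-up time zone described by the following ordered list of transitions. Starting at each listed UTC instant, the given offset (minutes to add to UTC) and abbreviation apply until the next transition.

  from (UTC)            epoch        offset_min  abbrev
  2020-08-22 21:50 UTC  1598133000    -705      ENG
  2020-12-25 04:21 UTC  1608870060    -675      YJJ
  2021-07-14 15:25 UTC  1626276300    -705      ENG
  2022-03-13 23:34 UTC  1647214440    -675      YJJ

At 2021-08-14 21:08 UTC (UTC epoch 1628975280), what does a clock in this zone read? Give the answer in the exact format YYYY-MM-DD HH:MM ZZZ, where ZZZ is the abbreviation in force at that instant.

2021-08-14 09:23 ENG

Query: 2021-08-14 21:08 UTC
Rule 3/4 (ENG, -11:45): 2021-07-14 15:25 UTC ≤ query < 2022-03-13 23:34 UTC
21·60 + 8 - 705 = 563 min
563 = 0·1440 + 563; 563 = 9·60 + 23 → 09:23, same day
→ 2021-08-14 09:23 ENG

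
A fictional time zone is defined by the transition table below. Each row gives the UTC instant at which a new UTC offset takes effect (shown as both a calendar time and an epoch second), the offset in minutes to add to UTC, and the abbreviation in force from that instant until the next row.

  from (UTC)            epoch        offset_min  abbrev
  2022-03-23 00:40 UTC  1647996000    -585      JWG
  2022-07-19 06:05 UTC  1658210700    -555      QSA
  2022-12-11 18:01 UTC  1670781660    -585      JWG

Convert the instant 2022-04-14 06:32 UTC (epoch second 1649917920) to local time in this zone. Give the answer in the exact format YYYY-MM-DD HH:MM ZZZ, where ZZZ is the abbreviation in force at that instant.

2022-04-13 20:47 JWG

Query: 2022-04-14 06:32 UTC
Rule 1/3 (JWG, -09:45): 2022-03-23 00:40 UTC ≤ query < 2022-07-19 06:05 UTC
6·60 + 32 - 585 = -193 min
-193 = -1·1440 + 1247; 1247 = 20·60 + 47 → 20:47, 2022-04-14 - 1 day = 2022-04-13
→ 2022-04-13 20:47 JWG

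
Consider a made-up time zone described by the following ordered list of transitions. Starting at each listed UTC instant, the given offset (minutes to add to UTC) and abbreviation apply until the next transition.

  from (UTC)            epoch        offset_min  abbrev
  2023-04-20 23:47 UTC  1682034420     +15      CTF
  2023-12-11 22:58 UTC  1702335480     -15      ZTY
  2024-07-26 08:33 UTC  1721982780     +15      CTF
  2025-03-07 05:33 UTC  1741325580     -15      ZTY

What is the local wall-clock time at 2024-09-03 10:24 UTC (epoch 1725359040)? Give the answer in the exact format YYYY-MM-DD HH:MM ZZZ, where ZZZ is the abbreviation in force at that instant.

2024-09-03 10:39 CTF

Query: 2024-09-03 10:24 UTC
Rule 3/4 (CTF, +00:15): 2024-07-26 08:33 UTC ≤ query < 2025-03-07 05:33 UTC
10·60 + 24 + 15 = 639 min
639 = 0·1440 + 639; 639 = 10·60 + 39 → 10:39, same day
→ 2024-09-03 10:39 CTF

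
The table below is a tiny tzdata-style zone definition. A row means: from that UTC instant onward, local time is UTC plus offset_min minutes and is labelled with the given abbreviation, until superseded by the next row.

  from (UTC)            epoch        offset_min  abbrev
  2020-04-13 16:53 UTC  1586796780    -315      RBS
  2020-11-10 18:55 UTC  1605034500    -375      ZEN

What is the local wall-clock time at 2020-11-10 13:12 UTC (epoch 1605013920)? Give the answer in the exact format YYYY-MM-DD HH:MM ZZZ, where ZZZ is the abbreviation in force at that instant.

2020-11-10 07:57 RBS

Query: 2020-11-10 13:12 UTC
Rule 1/2 (RBS, -05:15): 2020-04-13 16:53 UTC ≤ query < 2020-11-10 18:55 UTC
13·60 + 12 - 315 = 477 min
477 = 0·1440 + 477; 477 = 7·60 + 57 → 07:57, same day
→ 2020-11-10 07:57 RBS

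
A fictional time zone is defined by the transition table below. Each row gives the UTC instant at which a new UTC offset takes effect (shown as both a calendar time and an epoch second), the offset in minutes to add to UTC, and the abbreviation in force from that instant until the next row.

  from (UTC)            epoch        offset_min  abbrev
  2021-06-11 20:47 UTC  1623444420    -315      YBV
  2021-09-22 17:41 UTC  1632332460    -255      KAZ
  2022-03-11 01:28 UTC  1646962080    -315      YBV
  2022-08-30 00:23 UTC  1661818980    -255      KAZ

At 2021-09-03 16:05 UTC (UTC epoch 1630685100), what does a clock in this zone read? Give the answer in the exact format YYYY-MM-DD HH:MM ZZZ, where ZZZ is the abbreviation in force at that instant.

2021-09-03 10:50 YBV

Query: 2021-09-03 16:05 UTC
Rule 1/4 (YBV, -05:15): 2021-06-11 20:47 UTC ≤ query < 2021-09-22 17:41 UTC
16·60 + 5 - 315 = 650 min
650 = 0·1440 + 650; 650 = 10·60 + 50 → 10:50, same day
→ 2021-09-03 10:50 YBV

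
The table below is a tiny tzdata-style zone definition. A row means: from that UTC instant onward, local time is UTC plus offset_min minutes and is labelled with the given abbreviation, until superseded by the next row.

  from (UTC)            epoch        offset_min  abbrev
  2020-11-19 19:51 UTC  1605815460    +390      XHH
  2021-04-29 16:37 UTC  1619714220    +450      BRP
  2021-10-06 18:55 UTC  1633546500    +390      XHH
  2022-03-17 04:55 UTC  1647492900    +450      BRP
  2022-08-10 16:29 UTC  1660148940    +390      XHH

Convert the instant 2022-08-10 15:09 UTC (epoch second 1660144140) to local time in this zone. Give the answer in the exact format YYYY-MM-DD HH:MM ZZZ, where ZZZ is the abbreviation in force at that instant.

Query: 2022-08-10 15:09 UTC
Rule 4/5 (BRP, +07:30): 2022-03-17 04:55 UTC ≤ query < 2022-08-10 16:29 UTC
15·60 + 9 + 450 = 1359 min
1359 = 0·1440 + 1359; 1359 = 22·60 + 39 → 22:39, same day
→ 2022-08-10 22:39 BRP

2022-08-10 22:39 BRP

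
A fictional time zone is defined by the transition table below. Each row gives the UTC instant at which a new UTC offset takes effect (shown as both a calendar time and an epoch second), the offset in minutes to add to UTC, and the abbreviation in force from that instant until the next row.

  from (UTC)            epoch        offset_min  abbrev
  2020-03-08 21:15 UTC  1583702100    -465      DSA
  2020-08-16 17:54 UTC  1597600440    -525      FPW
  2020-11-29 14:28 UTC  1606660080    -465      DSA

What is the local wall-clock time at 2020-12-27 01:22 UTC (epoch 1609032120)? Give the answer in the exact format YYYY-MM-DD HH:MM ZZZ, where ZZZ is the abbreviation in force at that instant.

Query: 2020-12-27 01:22 UTC
Rule 3/3 (DSA, -07:45): 2020-11-29 14:28 UTC ≤ query < +∞
1·60 + 22 - 465 = -383 min
-383 = -1·1440 + 1057; 1057 = 17·60 + 37 → 17:37, 2020-12-27 - 1 day = 2020-12-26
→ 2020-12-26 17:37 DSA

2020-12-26 17:37 DSA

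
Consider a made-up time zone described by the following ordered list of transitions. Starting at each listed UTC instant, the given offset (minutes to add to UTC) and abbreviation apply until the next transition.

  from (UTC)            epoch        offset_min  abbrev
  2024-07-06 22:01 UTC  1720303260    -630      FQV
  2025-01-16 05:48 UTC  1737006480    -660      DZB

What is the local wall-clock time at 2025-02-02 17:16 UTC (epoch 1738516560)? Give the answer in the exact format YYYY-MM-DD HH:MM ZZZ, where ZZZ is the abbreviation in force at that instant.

Query: 2025-02-02 17:16 UTC
Rule 2/2 (DZB, -11:00): 2025-01-16 05:48 UTC ≤ query < +∞
17·60 + 16 - 660 = 376 min
376 = 0·1440 + 376; 376 = 6·60 + 16 → 06:16, same day
→ 2025-02-02 06:16 DZB

2025-02-02 06:16 DZB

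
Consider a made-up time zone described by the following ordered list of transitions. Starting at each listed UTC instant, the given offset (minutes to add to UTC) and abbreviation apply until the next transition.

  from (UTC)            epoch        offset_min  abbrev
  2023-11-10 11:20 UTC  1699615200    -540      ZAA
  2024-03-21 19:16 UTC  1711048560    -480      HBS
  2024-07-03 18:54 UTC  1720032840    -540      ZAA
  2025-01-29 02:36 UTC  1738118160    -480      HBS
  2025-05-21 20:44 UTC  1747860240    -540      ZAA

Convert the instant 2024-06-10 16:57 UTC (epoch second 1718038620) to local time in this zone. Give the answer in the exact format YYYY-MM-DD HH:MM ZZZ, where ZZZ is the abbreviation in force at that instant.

Query: 2024-06-10 16:57 UTC
Rule 2/5 (HBS, -08:00): 2024-03-21 19:16 UTC ≤ query < 2024-07-03 18:54 UTC
16·60 + 57 - 480 = 537 min
537 = 0·1440 + 537; 537 = 8·60 + 57 → 08:57, same day
→ 2024-06-10 08:57 HBS

2024-06-10 08:57 HBS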